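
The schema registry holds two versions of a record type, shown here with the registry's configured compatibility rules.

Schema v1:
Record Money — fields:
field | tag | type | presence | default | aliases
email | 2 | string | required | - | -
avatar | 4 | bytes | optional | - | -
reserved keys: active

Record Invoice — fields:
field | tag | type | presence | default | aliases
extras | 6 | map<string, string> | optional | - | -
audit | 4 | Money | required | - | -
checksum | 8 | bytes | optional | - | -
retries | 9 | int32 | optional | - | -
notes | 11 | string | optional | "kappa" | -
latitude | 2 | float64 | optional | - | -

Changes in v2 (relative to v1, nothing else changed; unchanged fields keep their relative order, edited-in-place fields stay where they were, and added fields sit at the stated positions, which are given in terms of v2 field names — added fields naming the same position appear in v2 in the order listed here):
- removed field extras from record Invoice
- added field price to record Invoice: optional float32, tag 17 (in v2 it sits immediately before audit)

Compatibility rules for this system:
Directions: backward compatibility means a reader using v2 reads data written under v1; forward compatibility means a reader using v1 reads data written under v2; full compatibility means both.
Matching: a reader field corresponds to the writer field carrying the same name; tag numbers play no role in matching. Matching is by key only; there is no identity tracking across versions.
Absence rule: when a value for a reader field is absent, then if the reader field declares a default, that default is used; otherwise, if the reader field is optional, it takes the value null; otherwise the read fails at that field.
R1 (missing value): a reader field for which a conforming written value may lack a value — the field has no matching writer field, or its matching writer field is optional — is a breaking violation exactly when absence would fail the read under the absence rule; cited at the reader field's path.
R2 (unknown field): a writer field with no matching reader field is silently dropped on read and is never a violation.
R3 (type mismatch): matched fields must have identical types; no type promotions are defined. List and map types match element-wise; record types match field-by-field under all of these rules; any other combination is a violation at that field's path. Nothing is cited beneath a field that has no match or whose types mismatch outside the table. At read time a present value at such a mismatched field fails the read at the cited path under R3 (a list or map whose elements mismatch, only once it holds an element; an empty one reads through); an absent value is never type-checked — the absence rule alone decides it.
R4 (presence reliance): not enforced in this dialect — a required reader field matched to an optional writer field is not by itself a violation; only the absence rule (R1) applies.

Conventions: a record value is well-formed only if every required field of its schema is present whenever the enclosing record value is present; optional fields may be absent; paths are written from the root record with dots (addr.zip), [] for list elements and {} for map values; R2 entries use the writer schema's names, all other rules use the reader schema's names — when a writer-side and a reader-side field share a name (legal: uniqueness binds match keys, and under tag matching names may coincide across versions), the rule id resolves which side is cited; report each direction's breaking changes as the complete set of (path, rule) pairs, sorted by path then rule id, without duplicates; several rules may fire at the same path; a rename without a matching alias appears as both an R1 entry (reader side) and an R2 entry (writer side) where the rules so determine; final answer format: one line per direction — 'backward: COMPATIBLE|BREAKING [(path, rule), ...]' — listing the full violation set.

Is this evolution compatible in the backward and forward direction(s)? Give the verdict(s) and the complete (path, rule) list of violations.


backward: COMPATIBLE []; forward: COMPATIBLE []

arrows below run writer -> reader for Invoice
backward pass over Invoice, reader schema v2, writer schema v1:
  price: no writer match
  audit <- audit (Money -> Money, writer required)
  checksum <- checksum (bytes -> bytes, writer optional)
  retries <- retries (int32 -> int32, writer optional)
  notes <- notes (string -> string, writer optional)
  latitude <- latitude (float64 -> float64, writer optional)
  extras (writer side), unknown to reader
  audit.email <- audit.email (string -> string, writer required)
  audit.avatar <- audit.avatar (bytes -> bytes, writer optional)
  => no violations; backward on Invoice: COMPATIBLE
forward pass over Invoice, reader schema v1, writer schema v2:
  extras: no writer match
  audit <- audit (Money -> Money, writer required)
  checksum <- checksum (bytes -> bytes, writer optional)
  retries <- retries (int32 -> int32, writer optional)
  notes <- notes (string -> string, writer optional)
  latitude <- latitude (float64 -> float64, writer optional)
  price (writer side), unknown to reader
  audit.email <- audit.email (string -> string, writer required)
  audit.avatar <- audit.avatar (bytes -> bytes, writer optional)
  => no violations; forward on Invoice: COMPATIBLE


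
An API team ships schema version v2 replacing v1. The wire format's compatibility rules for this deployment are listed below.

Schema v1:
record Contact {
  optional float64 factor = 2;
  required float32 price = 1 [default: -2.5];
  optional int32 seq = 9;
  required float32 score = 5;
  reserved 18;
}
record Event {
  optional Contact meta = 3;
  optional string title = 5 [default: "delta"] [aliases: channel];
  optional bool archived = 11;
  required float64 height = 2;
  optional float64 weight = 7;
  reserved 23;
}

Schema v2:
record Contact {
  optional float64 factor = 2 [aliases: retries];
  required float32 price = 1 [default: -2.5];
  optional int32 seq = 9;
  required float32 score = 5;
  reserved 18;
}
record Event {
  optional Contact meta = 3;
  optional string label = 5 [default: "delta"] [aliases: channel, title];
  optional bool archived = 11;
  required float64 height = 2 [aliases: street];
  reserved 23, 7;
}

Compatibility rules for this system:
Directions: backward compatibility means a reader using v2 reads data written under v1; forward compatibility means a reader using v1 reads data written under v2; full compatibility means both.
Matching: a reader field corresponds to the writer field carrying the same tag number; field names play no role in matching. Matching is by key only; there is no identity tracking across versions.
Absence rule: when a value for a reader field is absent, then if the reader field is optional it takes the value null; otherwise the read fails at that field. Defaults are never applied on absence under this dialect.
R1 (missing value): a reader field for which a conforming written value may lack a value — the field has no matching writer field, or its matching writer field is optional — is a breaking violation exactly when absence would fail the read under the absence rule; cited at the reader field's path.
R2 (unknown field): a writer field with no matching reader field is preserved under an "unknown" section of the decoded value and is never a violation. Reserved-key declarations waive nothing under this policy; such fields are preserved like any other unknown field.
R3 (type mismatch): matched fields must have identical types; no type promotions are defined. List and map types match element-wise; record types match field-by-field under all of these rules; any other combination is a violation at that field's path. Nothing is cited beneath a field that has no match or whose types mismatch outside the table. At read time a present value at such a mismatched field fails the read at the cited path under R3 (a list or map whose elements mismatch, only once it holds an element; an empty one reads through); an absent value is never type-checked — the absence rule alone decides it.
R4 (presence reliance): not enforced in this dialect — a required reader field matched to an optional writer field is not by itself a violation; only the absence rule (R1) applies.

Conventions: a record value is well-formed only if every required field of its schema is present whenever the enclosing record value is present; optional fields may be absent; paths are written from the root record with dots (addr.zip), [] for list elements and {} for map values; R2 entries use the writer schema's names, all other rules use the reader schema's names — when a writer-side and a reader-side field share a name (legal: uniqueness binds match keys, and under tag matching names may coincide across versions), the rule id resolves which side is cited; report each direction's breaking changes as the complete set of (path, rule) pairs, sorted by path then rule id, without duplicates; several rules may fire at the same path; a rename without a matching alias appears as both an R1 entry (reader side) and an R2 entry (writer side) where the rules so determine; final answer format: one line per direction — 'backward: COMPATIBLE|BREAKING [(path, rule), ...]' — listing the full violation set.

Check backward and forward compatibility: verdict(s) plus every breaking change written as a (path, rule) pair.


backward: COMPATIBLE []; forward: COMPATIBLE []

the writer's type comes first in each Event pair
backward for Event (reader v2, writer v1):
  writer optional, Contact -> Contact: reader meta maps from writer meta
  writer optional, string -> string: reader label maps from writer title
  writer optional, bool -> bool: reader archived maps from writer archived
  writer required, float64 -> float64: reader height maps from writer height
  weight (writer side), unknown to reader
  writer optional, float64 -> float64: reader meta.factor maps from writer meta.factor
  writer required, float32 -> float32: reader meta.price maps from writer meta.price
  writer optional, int32 -> int32: reader meta.seq maps from writer meta.seq
  writer required, float32 -> float32: reader meta.score maps from writer meta.score
  nothing fires on Event: backward is COMPATIBLE
forward for Event (reader v1, writer v2):
  writer optional, Contact -> Contact: reader meta maps from writer meta
  writer optional, string -> string: reader title maps from writer label
  writer optional, bool -> bool: reader archived maps from writer archived
  writer required, float64 -> float64: reader height maps from writer height
  weight has no writer counterpart
  writer optional, float64 -> float64: reader meta.factor maps from writer meta.factor
  writer required, float32 -> float32: reader meta.price maps from writer meta.price
  writer optional, int32 -> int32: reader meta.seq maps from writer meta.seq
  writer required, float32 -> float32: reader meta.score maps from writer meta.score
  nothing fires on Event: forward is COMPATIBLE


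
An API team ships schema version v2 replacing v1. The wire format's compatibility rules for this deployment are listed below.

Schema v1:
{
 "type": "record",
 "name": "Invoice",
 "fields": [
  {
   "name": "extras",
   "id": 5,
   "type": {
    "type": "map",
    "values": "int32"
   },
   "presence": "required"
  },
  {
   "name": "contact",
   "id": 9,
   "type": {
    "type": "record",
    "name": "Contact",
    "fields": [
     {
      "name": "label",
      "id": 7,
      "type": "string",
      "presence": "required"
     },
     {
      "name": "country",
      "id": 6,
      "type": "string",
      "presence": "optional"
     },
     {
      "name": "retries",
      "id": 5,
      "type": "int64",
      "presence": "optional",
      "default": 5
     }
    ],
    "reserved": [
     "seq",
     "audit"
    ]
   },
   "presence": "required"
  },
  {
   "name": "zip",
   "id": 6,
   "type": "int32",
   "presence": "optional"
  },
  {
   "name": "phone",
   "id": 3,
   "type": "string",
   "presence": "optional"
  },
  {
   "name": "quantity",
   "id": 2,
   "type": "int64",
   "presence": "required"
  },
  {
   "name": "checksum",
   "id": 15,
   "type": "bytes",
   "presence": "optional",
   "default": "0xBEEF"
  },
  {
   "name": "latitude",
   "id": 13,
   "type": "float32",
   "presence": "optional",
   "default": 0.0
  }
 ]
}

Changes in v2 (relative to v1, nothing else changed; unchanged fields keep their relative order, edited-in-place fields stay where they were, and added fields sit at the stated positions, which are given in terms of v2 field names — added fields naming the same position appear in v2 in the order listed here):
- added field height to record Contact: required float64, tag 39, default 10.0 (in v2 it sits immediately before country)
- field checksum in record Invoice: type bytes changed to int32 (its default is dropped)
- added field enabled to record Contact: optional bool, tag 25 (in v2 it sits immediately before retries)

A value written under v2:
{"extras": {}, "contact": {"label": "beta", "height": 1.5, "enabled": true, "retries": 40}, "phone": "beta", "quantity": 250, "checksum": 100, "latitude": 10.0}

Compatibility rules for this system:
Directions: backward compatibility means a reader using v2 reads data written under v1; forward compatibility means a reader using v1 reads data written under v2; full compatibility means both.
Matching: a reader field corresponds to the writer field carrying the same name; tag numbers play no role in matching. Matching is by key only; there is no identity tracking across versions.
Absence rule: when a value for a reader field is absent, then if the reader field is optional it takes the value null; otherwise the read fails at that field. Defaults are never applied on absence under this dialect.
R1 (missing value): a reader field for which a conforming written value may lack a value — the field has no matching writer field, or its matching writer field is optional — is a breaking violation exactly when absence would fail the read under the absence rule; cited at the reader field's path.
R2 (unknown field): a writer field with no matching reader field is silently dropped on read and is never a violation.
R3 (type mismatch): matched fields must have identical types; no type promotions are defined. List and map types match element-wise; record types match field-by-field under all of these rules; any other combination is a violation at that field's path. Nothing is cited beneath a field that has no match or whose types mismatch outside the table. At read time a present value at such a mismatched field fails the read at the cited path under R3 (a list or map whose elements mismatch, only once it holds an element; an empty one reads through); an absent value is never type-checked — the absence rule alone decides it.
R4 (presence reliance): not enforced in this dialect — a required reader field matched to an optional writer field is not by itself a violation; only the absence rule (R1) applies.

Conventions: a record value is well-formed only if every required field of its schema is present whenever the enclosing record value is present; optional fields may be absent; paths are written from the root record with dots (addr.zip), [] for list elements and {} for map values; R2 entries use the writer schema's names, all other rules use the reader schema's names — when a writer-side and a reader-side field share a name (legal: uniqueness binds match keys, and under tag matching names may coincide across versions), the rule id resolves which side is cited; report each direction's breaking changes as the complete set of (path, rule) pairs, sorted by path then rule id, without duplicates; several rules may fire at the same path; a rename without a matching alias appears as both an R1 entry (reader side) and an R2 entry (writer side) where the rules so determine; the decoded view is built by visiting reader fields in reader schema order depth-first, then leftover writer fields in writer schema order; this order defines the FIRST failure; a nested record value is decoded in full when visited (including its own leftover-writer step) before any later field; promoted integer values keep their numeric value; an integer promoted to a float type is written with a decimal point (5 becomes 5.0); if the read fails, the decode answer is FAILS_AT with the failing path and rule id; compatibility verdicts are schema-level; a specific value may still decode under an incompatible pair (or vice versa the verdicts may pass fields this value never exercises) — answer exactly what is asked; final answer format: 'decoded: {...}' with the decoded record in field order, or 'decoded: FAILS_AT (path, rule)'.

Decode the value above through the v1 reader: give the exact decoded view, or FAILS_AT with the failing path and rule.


arrows below run writer -> reader for Invoice
migrating the Invoice value to v1:
  extras := {}
  contact.label := "beta"
  contact.country := null (missing; optional => null)
  contact.retries := 40
  writer contact.height: no reader field; dropped
  writer contact.enabled: no reader field; dropped
  zip := null (missing; optional => null)
  phone := "beta"
  quantity := 250
  read fails at checksum under R3
  => FAILS_AT (checksum, R3)
remaining Invoice differences; none change what is asked:
  added field height to record Contact: required float64, tag 39, default 10.0 (in v2 it sits immediately before country) -> shifts the Invoice verdicts, not this decode
  added field enabled to record Contact: optional bool, tag 25 (in v2 it sits immediately before retries) -> no rule fires on it and the decoded Invoice view is identical with or without it

decoded: FAILS_AT (checksum, R3)


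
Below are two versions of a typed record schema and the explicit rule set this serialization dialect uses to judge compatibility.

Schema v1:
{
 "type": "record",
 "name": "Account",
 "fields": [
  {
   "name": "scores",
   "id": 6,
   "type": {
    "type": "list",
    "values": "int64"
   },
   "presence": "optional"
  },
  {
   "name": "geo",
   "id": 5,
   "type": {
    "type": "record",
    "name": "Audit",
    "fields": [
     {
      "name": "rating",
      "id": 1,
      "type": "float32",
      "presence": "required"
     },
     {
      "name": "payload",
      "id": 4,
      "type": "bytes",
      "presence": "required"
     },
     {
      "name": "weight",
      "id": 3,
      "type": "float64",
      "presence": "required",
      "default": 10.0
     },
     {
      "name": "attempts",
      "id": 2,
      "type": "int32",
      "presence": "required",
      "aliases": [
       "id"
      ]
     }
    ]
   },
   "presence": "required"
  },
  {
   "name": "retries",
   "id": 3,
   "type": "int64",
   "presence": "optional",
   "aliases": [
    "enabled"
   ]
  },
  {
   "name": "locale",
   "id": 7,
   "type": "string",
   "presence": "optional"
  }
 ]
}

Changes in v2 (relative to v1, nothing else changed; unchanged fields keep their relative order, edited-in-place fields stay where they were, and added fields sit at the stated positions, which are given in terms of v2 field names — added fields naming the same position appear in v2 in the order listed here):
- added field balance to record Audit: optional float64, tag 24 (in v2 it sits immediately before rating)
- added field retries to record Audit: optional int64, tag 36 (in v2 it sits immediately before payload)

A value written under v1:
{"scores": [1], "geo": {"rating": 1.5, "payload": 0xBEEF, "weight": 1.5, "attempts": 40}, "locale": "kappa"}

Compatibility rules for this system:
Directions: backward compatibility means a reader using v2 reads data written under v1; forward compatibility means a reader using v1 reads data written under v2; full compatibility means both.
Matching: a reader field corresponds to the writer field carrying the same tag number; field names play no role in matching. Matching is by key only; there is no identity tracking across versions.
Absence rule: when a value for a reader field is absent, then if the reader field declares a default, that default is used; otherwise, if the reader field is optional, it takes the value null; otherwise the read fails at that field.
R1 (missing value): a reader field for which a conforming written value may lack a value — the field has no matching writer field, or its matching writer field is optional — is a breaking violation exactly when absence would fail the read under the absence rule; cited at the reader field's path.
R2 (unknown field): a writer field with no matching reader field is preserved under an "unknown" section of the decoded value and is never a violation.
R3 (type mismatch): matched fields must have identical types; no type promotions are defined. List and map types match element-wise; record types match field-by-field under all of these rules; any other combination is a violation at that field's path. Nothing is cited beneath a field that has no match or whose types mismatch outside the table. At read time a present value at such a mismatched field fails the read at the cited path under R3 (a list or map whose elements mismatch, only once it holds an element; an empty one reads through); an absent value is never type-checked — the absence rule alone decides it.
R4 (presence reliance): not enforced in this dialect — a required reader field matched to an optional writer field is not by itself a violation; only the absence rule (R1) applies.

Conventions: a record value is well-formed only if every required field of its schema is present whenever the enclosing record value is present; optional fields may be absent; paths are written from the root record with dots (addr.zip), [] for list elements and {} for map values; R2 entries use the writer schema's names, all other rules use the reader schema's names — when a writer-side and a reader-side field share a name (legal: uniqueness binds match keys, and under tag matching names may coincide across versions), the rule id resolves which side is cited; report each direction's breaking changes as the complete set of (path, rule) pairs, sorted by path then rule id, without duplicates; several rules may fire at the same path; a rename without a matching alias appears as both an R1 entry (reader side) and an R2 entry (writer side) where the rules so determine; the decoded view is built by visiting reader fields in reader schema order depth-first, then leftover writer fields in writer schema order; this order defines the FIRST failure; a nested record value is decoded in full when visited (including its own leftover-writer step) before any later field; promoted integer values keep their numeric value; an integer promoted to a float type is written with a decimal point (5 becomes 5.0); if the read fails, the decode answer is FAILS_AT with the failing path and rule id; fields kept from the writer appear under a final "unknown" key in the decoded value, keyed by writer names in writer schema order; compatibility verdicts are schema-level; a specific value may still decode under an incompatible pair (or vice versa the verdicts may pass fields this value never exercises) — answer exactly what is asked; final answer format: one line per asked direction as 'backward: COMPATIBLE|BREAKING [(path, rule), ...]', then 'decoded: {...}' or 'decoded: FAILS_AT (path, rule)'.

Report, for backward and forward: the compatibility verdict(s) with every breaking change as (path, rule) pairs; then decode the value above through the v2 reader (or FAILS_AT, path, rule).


the writer's type comes first in each Account pair
backward for Account (reader v2, writer v1):
  scores: list<int64> -> list<int64>, writer optional; from scores
  geo: Audit -> Audit, writer required; from geo
  retries: int64 -> int64, writer optional; from retries
  locale: string -> string, writer optional; from locale
  geo.balance: no writer match
  geo.rating: float32 -> float32, writer required; from geo.rating
  geo.retries: no writer match
  geo.payload: bytes -> bytes, writer required; from geo.payload
  geo.weight: float64 -> float64, writer required; from geo.weight
  geo.attempts: int32 -> int32, writer required; from geo.attempts
  nothing fires on Account: backward is COMPATIBLE
forward for Account (reader v1, writer v2):
  scores: list<int64> -> list<int64>, writer optional; from scores
  geo: Audit -> Audit, writer required; from geo
  retries: int64 -> int64, writer optional; from retries
  locale: string -> string, writer optional; from locale
  geo.rating: float32 -> float32, writer required; from geo.rating
  geo.payload: bytes -> bytes, writer required; from geo.payload
  geo.weight: float64 -> float64, writer required; from geo.weight
  geo.attempts: int32 -> int32, writer required; from geo.attempts
  geo.balance (writer side), unknown to reader
  geo.retries (writer side), unknown to reader
  nothing fires on Account: forward is COMPATIBLE
decode (reader v2):
  scores := [1]
  geo.balance := null (absent, optional -> null)
  geo.rating := 1.5
  geo.retries := null (absent, optional -> null)
  geo.payload := 0xBEEF
  geo.weight := 1.5
  geo.attempts := 40
  retries := null (absent, optional -> null)
  locale := "kappa"
  => decoded: {"scores": [1], "geo": {"balance": null, "rating": 1.5, "retries": null, "payload": 0xBEEF, "weight": 1.5, "attempts": 40}, "retries": null, "locale": "kappa"}

backward: COMPATIBLE []; forward: COMPATIBLE []; decoded: {"scores": [1], "geo": {"balance": null, "rating": 1.5, "retries": null, "payload": 0xBEEF, "weight": 1.5, "attempts": 40}, "retries": null, "locale": "kappa"}


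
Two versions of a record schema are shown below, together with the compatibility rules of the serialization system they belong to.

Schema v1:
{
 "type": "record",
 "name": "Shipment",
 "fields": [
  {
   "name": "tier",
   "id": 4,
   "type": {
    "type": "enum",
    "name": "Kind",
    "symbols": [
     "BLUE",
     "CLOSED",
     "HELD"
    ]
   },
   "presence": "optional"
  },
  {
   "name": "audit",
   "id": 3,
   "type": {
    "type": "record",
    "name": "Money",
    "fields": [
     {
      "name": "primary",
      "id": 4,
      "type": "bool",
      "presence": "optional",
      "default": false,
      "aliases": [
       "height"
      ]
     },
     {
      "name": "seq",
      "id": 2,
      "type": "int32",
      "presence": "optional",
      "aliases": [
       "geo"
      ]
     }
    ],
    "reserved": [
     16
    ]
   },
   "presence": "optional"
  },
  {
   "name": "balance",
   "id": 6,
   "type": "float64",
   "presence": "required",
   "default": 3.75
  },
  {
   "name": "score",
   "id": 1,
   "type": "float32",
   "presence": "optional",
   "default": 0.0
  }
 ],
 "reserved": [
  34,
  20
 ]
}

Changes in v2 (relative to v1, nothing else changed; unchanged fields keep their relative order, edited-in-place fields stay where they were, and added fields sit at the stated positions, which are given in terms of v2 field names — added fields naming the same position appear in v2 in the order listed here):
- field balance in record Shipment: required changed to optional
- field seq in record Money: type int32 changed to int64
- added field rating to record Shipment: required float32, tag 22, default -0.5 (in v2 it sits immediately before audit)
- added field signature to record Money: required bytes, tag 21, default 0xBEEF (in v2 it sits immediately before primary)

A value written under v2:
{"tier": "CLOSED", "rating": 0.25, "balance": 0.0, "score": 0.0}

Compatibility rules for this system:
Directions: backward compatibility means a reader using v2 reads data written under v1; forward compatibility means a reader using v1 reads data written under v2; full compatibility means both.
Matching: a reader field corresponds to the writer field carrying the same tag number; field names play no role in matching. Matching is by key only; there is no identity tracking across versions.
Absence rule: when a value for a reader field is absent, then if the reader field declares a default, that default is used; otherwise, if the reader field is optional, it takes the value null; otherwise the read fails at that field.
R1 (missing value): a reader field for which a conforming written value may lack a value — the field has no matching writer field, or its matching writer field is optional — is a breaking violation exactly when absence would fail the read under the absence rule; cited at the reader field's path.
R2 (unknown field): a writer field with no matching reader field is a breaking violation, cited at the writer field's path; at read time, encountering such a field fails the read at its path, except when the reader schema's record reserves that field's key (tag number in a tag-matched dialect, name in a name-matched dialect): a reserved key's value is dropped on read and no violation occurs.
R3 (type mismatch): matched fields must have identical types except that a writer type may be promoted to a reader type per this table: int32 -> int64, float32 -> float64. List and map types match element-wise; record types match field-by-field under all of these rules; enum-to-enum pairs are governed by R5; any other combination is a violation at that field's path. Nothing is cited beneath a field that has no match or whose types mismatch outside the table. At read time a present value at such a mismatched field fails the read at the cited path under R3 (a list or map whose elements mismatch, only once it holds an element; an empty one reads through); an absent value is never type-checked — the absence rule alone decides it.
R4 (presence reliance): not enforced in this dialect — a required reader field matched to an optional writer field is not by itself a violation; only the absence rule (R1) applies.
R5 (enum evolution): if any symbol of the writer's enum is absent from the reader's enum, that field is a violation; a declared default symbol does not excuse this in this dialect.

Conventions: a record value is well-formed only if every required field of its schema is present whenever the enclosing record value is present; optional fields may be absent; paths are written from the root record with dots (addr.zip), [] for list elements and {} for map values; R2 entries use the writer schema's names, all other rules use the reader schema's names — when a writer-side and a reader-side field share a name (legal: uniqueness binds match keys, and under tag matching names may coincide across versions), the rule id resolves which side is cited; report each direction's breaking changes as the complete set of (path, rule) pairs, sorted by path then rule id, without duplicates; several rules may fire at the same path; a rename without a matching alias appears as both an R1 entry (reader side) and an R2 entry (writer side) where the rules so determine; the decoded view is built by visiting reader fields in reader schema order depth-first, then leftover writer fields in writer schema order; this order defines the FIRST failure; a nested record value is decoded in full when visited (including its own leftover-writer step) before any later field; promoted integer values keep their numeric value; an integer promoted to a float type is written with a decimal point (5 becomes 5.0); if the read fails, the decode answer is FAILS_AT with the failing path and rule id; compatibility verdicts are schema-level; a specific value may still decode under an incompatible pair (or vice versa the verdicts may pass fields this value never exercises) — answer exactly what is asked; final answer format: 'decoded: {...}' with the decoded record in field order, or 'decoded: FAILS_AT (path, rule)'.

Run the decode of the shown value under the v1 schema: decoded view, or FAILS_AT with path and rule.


each type pair in Shipment: writer, then reader
decode walk for Shipment under reader schema v1:
  tier := "CLOSED"
  audit := null (not supplied -> null)
  balance := 0.0
  score := 0.0
  read fails at rating under R2 (unknown field)
  => FAILS_AT (rating, R2)
the rest of the Shipment diff is inert for this question:
  field balance in record Shipment: required changed to optional -> fires no rule on Shipment under this dialect and leaves the result unchanged
  field seq in record Money: type int32 changed to int64 -> affects the rule determinations only; this particular Shipment value decodes identically
  added field signature to record Money: required bytes, tag 21, default 0xBEEF (in v2 it sits immediately before primary) -> affects the rule determinations only; this particular Shipment value decodes identically

decoded: FAILS_AT (rating, R2)


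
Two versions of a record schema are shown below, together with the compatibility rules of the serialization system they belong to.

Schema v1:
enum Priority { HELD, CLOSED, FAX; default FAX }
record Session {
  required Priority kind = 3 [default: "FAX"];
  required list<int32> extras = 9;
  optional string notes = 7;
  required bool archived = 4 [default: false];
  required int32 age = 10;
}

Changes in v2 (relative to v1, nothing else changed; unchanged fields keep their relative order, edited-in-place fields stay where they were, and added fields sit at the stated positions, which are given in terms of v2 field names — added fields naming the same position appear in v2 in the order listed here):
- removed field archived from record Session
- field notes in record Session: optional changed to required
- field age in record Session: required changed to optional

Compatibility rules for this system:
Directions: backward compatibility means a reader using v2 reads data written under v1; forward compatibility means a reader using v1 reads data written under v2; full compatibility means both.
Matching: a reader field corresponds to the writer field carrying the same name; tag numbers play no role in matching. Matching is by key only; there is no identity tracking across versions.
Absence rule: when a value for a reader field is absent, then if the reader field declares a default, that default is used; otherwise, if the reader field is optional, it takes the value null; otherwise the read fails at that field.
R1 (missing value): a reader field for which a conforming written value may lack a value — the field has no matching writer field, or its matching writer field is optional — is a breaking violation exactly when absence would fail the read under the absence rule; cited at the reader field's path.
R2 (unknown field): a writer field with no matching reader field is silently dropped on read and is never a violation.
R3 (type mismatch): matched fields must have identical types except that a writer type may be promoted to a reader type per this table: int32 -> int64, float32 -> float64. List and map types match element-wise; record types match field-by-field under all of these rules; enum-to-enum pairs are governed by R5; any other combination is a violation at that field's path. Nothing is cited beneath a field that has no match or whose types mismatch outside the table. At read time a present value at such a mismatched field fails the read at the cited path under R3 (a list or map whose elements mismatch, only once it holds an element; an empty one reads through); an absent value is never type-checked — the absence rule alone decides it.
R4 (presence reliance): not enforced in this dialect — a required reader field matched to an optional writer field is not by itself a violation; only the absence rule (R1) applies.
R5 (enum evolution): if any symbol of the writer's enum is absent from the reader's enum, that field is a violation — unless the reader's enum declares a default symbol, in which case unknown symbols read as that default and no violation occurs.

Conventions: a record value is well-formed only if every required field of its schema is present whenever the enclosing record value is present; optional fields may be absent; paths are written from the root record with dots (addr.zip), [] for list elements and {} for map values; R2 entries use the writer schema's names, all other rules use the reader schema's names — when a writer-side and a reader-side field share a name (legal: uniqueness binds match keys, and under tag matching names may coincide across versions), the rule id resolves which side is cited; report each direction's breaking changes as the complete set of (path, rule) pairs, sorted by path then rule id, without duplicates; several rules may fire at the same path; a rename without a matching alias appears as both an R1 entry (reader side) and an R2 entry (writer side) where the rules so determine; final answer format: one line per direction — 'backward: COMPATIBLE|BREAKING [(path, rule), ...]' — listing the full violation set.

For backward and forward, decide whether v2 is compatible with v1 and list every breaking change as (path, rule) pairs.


each type pair in Session: writer, then reader
backward for Session (reader v2, writer v1):
  kind <- kind (Priority -> Priority, writer required)
  extras <- extras (list<int32> -> list<int32>, writer required)
  notes <- notes (string -> string, writer optional)
  age <- age (int32 -> int32, writer required)
  leftover writer field: archived
  breaking: (notes, R1)
  => 1 violation(s): backward is BREAKING for Session
forward for Session (reader v1, writer v2):
  kind <- kind (Priority -> Priority, writer required)
  extras <- extras (list<int32> -> list<int32>, writer required)
  notes <- notes (string -> string, writer required)
  no writer field matches reader archived
  age <- age (int32 -> int32, writer optional)
  breaking: (age, R1)
  => 1 violation(s): forward is BREAKING for Session

backward: BREAKING [(notes, R1)]; forward: BREAKING [(age, R1)]


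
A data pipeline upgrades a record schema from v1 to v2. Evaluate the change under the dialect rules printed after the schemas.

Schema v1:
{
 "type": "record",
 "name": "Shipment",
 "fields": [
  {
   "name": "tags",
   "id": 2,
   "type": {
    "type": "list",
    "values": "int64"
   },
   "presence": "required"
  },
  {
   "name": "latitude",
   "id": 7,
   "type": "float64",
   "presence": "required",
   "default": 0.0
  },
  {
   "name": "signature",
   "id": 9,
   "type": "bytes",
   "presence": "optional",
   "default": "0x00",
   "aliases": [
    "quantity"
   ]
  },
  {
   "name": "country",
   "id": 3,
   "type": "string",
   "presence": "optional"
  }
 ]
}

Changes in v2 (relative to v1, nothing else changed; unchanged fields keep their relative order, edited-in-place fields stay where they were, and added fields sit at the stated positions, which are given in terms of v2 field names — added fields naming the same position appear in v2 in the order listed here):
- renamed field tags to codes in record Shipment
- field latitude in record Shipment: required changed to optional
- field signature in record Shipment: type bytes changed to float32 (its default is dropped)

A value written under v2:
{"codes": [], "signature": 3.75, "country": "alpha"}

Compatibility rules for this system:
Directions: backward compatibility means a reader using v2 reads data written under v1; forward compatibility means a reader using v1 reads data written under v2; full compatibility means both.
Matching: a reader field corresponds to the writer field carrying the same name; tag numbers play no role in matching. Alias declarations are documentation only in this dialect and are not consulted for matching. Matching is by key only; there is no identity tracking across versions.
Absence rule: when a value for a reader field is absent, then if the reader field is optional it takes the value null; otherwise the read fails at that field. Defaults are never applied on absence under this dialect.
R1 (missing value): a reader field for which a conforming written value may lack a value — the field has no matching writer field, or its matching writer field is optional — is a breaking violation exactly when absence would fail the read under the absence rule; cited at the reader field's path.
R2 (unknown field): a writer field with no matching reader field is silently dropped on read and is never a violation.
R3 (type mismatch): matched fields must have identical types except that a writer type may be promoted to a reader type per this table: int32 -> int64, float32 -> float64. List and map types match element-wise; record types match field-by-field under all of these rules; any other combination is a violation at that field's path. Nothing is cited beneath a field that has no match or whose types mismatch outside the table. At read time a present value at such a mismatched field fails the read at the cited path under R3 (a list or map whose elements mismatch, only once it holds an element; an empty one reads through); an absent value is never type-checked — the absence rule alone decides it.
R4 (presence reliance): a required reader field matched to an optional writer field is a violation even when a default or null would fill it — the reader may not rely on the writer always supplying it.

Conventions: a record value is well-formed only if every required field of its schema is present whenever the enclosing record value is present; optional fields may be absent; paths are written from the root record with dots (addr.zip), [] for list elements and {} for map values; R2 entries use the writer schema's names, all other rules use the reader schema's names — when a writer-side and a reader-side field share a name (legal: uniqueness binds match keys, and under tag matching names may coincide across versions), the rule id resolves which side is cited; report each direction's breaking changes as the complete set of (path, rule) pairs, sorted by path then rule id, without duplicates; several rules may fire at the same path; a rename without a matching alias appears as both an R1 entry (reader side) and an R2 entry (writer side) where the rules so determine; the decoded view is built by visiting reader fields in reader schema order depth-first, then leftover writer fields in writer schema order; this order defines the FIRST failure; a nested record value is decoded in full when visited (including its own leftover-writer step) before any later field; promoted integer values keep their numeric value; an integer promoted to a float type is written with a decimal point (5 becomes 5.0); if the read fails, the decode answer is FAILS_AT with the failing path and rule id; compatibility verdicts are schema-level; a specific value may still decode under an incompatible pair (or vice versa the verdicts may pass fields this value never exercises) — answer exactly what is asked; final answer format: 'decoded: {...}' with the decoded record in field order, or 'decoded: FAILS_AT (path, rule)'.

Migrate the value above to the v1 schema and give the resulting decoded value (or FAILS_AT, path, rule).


each type pair in Shipment: writer, then reader
migrating the Shipment value to v1:
  read fails at tags under R1 (no fill)
  => FAILS_AT (tags, R1)
the other Shipment changes do not affect what is asked:
  field latitude in record Shipment: required changed to optional -> a verdict-level change on Shipment — the shown value reads the same
  field signature in record Shipment: type bytes changed to float32 (its default is dropped) -> a verdict-level change on Shipment — the shown value reads the same

decoded: FAILS_AT (tags, R1)
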